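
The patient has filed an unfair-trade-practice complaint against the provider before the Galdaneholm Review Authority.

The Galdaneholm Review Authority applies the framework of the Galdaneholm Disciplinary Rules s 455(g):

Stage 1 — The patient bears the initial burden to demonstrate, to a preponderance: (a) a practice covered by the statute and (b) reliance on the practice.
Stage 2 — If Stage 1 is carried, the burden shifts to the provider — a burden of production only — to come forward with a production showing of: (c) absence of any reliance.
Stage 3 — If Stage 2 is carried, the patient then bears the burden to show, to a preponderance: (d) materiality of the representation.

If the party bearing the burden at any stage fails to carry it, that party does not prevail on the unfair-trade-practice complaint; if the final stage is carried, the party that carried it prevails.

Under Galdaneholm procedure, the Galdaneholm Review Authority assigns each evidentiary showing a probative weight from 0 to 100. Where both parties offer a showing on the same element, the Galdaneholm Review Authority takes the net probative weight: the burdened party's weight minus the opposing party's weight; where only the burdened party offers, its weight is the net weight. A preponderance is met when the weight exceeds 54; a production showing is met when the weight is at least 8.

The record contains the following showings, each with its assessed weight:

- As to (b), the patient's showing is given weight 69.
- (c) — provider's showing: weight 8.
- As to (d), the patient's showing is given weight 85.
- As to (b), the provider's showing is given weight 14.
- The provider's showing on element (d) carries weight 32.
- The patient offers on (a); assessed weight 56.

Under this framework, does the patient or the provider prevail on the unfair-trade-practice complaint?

Stage 1 — burden on patient; standard: a preponderance (weight exceeds 54).
    (a): 56 > 54 [met]
    (b): 69 − 14 = 55 > 54 [met]
  Stage 1 is satisfied; the onus moves to the provider.
Stage 2 — burden on provider; standard: a production showing (weight is at least 8).
    (c): 8 ≥ 8 [met]
  The provider carries Stage 2; the patient now bears the burden.
Stage 3 — burden on patient; standard: a preponderance (weight exceeds 54).
    (d): 85 − 32 = 53 ≤ 54 [not met]
  Stage 3 not carried; the patient fails its burden.
The provider prevails.

provider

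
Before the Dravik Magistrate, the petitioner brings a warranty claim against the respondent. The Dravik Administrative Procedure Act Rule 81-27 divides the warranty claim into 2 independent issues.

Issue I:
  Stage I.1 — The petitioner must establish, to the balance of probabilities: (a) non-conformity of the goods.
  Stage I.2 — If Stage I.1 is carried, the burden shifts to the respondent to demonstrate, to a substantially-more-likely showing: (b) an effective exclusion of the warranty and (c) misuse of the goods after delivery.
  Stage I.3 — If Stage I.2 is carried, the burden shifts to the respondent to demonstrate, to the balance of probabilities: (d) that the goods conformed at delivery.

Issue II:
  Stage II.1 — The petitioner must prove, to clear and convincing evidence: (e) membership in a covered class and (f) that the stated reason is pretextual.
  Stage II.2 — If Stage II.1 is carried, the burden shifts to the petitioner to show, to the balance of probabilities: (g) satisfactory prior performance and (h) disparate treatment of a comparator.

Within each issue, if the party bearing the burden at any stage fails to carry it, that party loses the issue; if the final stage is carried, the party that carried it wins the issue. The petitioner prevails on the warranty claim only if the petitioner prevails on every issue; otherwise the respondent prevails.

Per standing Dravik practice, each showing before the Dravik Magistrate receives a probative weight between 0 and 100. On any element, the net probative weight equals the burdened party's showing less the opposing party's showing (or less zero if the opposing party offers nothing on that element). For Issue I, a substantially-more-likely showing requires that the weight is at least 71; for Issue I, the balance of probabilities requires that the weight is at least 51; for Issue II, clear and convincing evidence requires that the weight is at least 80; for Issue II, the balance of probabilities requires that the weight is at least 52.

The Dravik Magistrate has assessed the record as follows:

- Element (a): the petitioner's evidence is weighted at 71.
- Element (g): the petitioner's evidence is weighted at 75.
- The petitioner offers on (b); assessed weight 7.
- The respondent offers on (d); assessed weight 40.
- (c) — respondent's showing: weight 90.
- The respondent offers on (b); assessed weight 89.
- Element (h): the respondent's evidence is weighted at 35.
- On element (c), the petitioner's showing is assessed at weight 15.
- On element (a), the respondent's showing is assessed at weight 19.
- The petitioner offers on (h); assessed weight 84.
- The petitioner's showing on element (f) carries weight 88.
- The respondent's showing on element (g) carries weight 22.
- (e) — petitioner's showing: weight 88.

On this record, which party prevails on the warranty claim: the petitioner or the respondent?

respondent

— Issue I —
At Stage I.1 the petitioner must meet the balance of probabilities (weight is at least 51): on (a) the weight is 71 less the opposing 19 gives net 52, ≥ 51, so (a) meets the standard.
  Stage I.1 carried; the burden shifts to the respondent.
At Stage I.2 the respondent must meet a substantially-more-likely showing (weight is at least 71): on (b) the weight is 89 less the opposing 7 gives net 82, which does reach 71, so (b) meets the standard; on (c) the weight is 90 less the opposing 15 gives net 75, which does reach 71, so (c) meets the standard.
  Stage I.2 carried; the burden remains with the respondent.
At Stage I.3 the respondent must meet the balance of probabilities (weight is at least 51): on (d) the weight is 40, < 51, so (d) does not meet the standard.
  The respondent does not carry Stage I.3.
The petitioner prevails on this issue.
— Issue II —
Stage II.1 (petitioner, clear and convincing evidence, weight is at least 80): (e) 88 ≥ 80 — meets; (f) 88 ≥ 80 — meets.
  All elements met. The petitioner retains the burden for Stage II.2.
Stage II.2 (petitioner, the balance of probabilities, weight is at least 52): (g) net 75−22=53 ≥ 52 — meets; (h) net 84−35=49 < 52 — fails.
  The petitioner does not carry Stage II.2.
The analysis ends at Stage II.2; the respondent prevails on this issue.
Per-issue: Issue I → petitioner; Issue II → respondent. The petitioner must prevail on every issue; overall, the respondent prevails.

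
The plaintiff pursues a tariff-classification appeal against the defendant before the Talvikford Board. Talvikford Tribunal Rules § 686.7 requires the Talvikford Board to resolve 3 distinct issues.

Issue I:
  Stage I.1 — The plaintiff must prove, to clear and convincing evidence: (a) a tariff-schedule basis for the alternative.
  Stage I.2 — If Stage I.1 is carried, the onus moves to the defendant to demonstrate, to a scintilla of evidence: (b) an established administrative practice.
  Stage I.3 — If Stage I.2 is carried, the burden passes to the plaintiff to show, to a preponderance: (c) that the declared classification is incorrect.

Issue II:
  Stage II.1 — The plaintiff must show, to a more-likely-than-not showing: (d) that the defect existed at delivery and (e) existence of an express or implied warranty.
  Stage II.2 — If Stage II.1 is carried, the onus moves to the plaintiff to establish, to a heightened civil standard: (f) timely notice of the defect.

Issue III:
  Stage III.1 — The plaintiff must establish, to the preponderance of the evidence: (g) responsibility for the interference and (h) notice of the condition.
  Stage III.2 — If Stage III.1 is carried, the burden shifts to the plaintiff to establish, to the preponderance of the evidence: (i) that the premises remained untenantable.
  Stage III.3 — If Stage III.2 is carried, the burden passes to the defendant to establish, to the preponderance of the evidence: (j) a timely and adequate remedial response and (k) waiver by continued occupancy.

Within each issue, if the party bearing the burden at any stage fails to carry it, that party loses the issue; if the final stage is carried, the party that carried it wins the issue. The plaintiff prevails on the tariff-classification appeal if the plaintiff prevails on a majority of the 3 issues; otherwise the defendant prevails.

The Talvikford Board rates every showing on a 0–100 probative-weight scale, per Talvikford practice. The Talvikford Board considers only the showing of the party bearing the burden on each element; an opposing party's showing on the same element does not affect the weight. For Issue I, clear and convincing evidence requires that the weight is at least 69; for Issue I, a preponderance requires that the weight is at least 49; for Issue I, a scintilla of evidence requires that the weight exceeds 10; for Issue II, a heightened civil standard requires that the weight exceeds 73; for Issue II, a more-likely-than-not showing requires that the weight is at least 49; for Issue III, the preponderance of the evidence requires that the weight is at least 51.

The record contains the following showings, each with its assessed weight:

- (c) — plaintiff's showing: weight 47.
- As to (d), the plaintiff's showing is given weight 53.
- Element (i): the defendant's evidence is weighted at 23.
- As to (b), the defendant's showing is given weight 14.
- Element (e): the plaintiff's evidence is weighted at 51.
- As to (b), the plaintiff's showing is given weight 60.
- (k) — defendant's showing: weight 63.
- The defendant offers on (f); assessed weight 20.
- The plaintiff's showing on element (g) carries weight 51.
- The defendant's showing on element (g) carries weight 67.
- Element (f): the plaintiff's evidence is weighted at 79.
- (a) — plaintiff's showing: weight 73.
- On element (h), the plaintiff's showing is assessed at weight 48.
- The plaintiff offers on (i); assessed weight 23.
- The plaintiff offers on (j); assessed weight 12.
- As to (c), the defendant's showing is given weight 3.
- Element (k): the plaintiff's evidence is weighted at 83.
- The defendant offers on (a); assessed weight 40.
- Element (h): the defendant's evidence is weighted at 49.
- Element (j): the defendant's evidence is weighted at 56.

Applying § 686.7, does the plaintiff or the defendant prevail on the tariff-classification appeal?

— Issue I —
At Stage I.1 the plaintiff must meet clear and convincing evidence (weight is at least 69): on (a) the weight is 73 (the defendant's 40 is given no effect), ≥ 69, so (a) meets the standard.
  Stage I.1 carried; the burden shifts to the defendant.
At Stage I.2 the defendant must meet a scintilla of evidence (weight exceeds 10): on (b) the weight is 14 (the plaintiff's 60 is given no effect), > 10, so (b) meets the standard.
  Stage I.2 is satisfied; the onus moves to the plaintiff.
At Stage I.3 the plaintiff must meet a preponderance (weight is at least 49): on (c) the weight is 47 (the defendant's 3 is given no effect), < 49, so (c) does not meet the standard.
  The plaintiff does not carry Stage I.3.
The defendant prevails on this issue.
— Issue II —
At Stage II.1 the plaintiff must meet a more-likely-than-not showing (weight is at least 49): on (d) the weight is 53, ≥ 49, so (d) meets the standard; on (e) the weight is 51, ≥ 49, so (e) meets the standard.
  Stage II.1 is satisfied; the plaintiff continues to bear the burden.
At Stage II.2 the plaintiff must meet a heightened civil standard (weight exceeds 73): on (f) the weight is 79 (the defendant's 20 is given no effect), > 73, so (f) meets the standard.
  Stage II.2 carried; the final stage is satisfied.
With every stage satisfied, the plaintiff prevails on this issue.
— Issue III —
Stage III.1 — burden on plaintiff; standard: the preponderance of the evidence (weight is at least 51).
    (g): 51 (defendant's 67 disregarded) ≥ 51 [met]
    (h): 48 (defendant's 49 disregarded) < 51 [not met]
  Stage III.1 not carried; the plaintiff fails its burden.
The defendant prevails on this issue.
Per-issue: Issue I → defendant; Issue II → plaintiff; Issue III → defendant. The plaintiff must prevail on a majority of issues; overall, the defendant prevails.

defendant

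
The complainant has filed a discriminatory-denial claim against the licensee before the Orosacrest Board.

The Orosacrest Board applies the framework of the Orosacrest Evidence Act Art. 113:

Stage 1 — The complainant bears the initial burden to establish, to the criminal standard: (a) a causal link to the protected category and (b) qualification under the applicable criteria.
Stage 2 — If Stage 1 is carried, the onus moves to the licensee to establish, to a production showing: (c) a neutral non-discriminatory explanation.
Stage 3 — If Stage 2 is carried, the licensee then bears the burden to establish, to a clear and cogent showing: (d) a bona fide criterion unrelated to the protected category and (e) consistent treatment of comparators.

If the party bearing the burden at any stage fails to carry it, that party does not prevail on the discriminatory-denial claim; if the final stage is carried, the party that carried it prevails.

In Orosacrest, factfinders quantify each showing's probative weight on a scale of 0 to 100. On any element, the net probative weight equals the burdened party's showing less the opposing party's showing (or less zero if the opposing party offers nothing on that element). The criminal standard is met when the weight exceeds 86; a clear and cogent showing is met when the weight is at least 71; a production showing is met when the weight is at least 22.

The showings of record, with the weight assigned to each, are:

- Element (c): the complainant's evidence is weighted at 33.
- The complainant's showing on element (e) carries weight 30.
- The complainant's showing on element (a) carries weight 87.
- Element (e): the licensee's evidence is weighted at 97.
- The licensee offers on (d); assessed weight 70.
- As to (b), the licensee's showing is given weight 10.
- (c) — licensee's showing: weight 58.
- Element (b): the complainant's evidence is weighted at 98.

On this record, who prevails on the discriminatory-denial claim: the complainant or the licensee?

Stage 1 (complainant, the criminal standard, weight exceeds 86): (a) 87 > 86 — meets; (b) net 98−10=88 > 86 — meets.
  The complainant carries Stage 1; the licensee now bears the burden.
Stage 2 (licensee, a production showing, weight is at least 22): (c) net 58−33=25 ≥ 22 — meets.
  Stage 2 carried; the burden remains with the licensee.
Stage 3 (licensee, a clear and cogent showing, weight is at least 71): (d) 70 < 71 — fails; (e) net 97−30=67 < 71 — fails.
  The licensee does not carry Stage 3.
The complainant prevails.

complainant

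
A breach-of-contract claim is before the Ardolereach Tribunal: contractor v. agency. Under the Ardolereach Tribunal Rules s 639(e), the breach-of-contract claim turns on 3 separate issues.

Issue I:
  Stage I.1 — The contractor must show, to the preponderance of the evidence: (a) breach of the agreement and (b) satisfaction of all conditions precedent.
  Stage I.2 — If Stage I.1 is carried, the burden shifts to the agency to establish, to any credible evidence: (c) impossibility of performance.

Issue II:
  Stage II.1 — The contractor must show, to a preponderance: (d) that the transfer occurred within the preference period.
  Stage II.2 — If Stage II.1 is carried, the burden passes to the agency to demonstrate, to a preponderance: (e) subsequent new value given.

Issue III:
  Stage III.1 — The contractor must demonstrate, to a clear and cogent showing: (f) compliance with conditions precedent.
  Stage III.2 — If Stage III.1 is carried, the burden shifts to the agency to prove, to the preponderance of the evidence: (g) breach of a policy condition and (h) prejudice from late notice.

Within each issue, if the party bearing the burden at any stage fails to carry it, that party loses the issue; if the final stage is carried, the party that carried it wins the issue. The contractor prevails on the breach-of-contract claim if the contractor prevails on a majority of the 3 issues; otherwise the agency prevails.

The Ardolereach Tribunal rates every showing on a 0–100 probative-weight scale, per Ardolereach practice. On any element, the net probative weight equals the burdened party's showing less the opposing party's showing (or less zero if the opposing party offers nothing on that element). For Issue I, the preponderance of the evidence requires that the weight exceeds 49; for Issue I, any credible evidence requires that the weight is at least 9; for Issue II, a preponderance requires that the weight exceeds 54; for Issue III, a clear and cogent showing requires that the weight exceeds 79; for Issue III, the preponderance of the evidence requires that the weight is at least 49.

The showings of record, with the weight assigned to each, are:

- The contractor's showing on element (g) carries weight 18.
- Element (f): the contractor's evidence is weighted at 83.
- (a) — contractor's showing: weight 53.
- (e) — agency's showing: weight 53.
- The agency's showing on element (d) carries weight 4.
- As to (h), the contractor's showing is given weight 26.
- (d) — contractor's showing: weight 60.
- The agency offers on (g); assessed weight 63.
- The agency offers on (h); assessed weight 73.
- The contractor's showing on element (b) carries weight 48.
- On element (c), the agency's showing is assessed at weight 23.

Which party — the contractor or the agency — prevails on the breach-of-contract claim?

contractor

— Issue I —
At Stage I.1 the contractor must meet the preponderance of the evidence (weight exceeds 49): on (a) the weight is 53, which does exceed 49, so (a) meets the standard; on (b) the weight is 48, which does not exceed 49, so (b) does not meet the standard.
  Stage I.1 not carried; the contractor fails its burden.
The analysis ends at Stage I.1; the agency prevails on this issue.
— Issue II —
At Stage II.1 the contractor must meet a preponderance (weight exceeds 54): on (d) the weight is 60 less the opposing 4 gives net 56, which does exceed 54, so (d) meets the standard.
  All elements met. The burden passes to the agency.
At Stage II.2 the agency must meet a preponderance (weight exceeds 54): on (e) the weight is 53, which does not exceed 54, so (e) does not meet the standard.
  Stage II.2 not carried; the agency fails its burden.
The contractor prevails on this issue.
— Issue III —
Stage III.1 (contractor, a clear and cogent showing, weight exceeds 79): (f) 83 > 79 — meets.
  Stage III.1 carried; the burden shifts to the agency.
Stage III.2 (agency, the preponderance of the evidence, weight is at least 49): (g) net 63−18=45 < 49 — fails; (h) net 73−26=47 < 49 — fails.
  Stage III.2 not carried; the agency fails its burden.
So the contractor prevails on this issue.
Per-issue: Issue I → agency; Issue II → contractor; Issue III → contractor. The contractor must prevail on a majority of issues; overall, the contractor prevails.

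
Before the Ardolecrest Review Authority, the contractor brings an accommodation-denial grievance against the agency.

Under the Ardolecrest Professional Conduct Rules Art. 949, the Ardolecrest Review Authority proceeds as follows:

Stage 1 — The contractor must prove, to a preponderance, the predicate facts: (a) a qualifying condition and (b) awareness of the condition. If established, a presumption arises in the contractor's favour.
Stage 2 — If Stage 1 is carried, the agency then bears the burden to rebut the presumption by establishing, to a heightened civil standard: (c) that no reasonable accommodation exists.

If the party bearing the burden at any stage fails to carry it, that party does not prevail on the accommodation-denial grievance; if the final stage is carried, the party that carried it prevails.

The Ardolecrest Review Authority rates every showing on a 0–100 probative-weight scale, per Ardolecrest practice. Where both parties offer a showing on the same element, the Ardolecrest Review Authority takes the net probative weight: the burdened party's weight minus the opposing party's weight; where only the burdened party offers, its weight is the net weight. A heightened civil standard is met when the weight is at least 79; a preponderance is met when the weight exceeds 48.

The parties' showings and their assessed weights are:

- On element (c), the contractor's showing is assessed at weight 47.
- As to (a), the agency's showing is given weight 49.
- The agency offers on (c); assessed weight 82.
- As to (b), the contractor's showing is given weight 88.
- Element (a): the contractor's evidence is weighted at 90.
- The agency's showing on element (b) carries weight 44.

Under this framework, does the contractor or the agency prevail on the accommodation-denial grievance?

Stage 1 (contractor, a preponderance, weight exceeds 48): (a) net 90−49=41 ≤ 48 — fails; (b) net 88−44=44 ≤ 48 — fails.
  Stage 1 not carried; the contractor fails its burden.
So the agency prevails.

agency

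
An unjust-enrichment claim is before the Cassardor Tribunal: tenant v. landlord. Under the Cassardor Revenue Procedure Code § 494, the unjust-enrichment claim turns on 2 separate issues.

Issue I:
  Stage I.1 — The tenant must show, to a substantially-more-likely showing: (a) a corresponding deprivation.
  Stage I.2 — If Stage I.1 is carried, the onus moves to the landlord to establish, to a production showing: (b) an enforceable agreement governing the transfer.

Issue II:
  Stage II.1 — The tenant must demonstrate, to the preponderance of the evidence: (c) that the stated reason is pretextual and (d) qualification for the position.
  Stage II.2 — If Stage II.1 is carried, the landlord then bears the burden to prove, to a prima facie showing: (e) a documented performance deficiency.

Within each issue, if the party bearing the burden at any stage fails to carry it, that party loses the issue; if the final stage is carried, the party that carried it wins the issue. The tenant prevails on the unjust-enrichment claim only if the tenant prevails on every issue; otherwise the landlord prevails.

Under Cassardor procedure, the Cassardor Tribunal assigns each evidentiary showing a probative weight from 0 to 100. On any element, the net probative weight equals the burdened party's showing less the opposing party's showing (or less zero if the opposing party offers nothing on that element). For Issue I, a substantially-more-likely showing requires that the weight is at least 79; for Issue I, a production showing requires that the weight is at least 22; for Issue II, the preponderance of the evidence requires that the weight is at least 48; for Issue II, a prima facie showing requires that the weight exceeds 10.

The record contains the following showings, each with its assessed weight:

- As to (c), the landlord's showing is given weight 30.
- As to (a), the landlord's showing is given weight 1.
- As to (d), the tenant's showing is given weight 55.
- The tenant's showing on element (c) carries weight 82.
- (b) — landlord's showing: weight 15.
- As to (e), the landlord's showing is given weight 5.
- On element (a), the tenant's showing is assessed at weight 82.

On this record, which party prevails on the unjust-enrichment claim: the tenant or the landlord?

— Issue I —
At Stage I.1 the tenant must meet a substantially-more-likely showing (weight is at least 79): on (a) the weight is 82 less the opposing 1 gives net 81, which does reach 79, so (a) meets the standard.
  Stage I.1 is satisfied; the onus moves to the landlord.
At Stage I.2 the landlord must meet a production showing (weight is at least 22): on (b) the weight is 15, which does not reach 22, so (b) does not meet the standard.
  The landlord does not carry Stage I.2.
So the tenant prevails on this issue.
— Issue II —
At Stage II.1 the tenant must meet the preponderance of the evidence (weight is at least 48): on (c) the weight is 82 less the opposing 30 gives net 52, which does reach 48, so (c) meets the standard; on (d) the weight is 55, ≥ 48, so (d) meets the standard.
  All elements met. The burden passes to the landlord.
At Stage II.2 the landlord must meet a prima facie showing (weight exceeds 10): on (e) the weight is 5, ≤ 10, so (e) does not meet the standard.
  The landlord does not carry Stage II.2.
So the tenant prevails on this issue.
Per-issue: Issue I → tenant; Issue II → tenant. The tenant must prevail on every issue; overall, the tenant prevails.

tenant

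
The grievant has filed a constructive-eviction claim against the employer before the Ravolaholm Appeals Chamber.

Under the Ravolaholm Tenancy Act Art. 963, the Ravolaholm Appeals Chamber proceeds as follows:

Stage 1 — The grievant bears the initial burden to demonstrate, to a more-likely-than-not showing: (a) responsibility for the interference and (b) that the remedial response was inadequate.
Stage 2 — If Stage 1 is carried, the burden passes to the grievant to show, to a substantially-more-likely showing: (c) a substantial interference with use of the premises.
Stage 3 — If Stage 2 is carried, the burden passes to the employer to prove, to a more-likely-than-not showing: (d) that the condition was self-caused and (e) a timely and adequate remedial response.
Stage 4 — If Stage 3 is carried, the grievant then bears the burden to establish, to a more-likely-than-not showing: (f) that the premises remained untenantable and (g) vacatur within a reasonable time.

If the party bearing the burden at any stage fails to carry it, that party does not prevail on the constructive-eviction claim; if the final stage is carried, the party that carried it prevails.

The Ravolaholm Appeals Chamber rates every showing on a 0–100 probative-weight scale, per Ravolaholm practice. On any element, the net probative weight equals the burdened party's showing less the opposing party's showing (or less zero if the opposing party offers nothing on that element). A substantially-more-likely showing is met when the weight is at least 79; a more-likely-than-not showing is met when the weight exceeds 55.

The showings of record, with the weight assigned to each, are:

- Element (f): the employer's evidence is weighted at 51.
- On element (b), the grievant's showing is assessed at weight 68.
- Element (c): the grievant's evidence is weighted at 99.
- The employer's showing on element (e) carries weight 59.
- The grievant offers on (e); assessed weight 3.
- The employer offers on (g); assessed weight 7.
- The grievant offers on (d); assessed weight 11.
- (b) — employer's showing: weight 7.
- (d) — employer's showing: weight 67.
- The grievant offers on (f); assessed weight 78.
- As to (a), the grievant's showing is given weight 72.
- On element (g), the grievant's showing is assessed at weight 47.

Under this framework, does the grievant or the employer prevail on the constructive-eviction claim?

employer

Stage 1 (grievant, a more-likely-than-not showing, weight exceeds 55): (a) 72 > 55 — meets; (b) net 68−7=61 > 55 — meets.
  All elements met. The grievant retains the burden for Stage 2.
Stage 2 (grievant, a substantially-more-likely showing, weight is at least 79): (c) 99 ≥ 79 — meets.
  Stage 2 carried; the burden shifts to the employer.
Stage 3 (employer, a more-likely-than-not showing, weight exceeds 55): (d) net 67−11=56 > 55 — meets; (e) net 59−3=56 > 55 — meets.
  The employer carries Stage 3; the grievant now bears the burden.
Stage 4 (grievant, a more-likely-than-not showing, weight exceeds 55): (f) net 78−51=27 ≤ 55 — fails; (g) net 47−7=40 ≤ 55 — fails.
  Not every element is met, so the grievant fails to carry Stage 4.
So the employer prevails.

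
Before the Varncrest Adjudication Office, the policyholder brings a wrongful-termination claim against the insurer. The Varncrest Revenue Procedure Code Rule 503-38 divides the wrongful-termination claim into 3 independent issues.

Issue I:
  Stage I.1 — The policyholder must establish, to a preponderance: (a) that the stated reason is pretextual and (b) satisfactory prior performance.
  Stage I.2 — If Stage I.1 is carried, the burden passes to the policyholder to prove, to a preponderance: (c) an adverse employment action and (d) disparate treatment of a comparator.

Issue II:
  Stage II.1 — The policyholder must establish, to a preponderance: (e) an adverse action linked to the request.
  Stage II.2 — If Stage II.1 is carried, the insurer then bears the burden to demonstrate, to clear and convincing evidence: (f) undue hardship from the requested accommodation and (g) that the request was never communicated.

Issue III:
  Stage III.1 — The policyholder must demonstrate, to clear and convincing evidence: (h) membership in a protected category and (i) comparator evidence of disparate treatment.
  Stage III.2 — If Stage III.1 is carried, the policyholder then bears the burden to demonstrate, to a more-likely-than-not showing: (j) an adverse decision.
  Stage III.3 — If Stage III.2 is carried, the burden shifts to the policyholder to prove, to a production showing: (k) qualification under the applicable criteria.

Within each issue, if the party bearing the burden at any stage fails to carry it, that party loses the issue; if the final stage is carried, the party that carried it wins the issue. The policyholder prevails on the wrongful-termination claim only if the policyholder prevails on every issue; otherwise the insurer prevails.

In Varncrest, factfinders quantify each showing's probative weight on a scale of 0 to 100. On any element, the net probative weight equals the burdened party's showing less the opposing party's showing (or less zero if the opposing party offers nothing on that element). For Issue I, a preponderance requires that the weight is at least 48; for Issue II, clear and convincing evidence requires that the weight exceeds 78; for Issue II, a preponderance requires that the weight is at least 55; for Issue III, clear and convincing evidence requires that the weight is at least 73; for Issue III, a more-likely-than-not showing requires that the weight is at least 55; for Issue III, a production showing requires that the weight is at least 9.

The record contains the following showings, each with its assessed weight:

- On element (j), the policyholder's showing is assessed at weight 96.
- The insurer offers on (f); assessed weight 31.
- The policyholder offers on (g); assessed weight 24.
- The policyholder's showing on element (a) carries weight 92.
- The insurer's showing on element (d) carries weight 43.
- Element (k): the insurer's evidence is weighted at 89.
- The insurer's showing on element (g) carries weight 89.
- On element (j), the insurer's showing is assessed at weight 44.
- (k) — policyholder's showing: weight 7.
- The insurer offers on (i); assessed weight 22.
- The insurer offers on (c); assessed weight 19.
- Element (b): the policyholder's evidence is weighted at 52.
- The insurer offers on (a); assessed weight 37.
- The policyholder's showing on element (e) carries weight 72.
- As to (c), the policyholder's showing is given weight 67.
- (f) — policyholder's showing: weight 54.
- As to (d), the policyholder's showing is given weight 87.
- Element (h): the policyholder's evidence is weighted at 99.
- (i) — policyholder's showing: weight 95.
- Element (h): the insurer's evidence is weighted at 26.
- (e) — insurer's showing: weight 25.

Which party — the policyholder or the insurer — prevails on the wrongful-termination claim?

— Issue I —
Stage I.1 (policyholder, a preponderance, weight is at least 48): (a) net 92−37=55 ≥ 48 — meets; (b) 52 ≥ 48 — meets.
  All elements met. The policyholder retains the burden for Stage I.2.
Stage I.2 (policyholder, a preponderance, weight is at least 48): (c) net 67−19=48 ≥ 48 — meets; (d) net 87−43=44 < 48 — fails.
  Not every element is met, so the policyholder fails to carry Stage I.2.
The insurer prevails on this issue.
— Issue II —
Stage II.1 (policyholder, a preponderance, weight is at least 55): (e) net 72−25=47 < 55 — fails.
  Stage II.1 not carried; the policyholder fails its burden.
So the insurer prevails on this issue.
— Issue III —
At Stage III.1 the policyholder must meet clear and convincing evidence (weight is at least 73): on (h) the weight is 99 less the opposing 26 gives net 73, ≥ 73, so (h) meets the standard; on (i) the weight is 95 less the opposing 22 gives net 73, ≥ 73, so (i) meets the standard.
  Stage III.1 carried; the burden remains with the policyholder.
At Stage III.2 the policyholder must meet a more-likely-than-not showing (weight is at least 55): on (j) the weight is 96 less the opposing 44 gives net 52, < 55, so (j) does not meet the standard.
  Not every element is met, so the policyholder fails to carry Stage III.2.
The insurer prevails on this issue.
Per-issue: Issue I → insurer; Issue II → insurer; Issue III → insurer. The policyholder must prevail on every issue; overall, the insurer prevails.

insurer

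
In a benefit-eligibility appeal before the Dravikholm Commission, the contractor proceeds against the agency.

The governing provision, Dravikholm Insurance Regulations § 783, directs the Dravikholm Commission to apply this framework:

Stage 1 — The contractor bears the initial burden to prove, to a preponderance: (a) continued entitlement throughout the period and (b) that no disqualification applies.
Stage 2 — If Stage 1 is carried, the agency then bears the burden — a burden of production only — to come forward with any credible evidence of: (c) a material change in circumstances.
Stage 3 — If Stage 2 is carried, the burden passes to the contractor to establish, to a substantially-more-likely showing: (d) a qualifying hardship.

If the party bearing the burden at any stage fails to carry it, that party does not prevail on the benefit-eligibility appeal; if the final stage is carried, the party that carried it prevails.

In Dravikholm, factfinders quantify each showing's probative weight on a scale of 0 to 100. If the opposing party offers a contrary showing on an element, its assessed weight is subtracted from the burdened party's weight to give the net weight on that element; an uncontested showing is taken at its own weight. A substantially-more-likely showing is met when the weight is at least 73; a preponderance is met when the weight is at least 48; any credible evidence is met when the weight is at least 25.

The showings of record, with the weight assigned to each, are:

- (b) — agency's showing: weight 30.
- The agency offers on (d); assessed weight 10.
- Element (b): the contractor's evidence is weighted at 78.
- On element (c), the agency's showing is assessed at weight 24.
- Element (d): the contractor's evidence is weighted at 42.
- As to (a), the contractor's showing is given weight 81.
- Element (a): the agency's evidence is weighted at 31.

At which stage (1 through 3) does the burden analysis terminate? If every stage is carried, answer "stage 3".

At Stage 1 the contractor must meet a preponderance (weight is at least 48): on (a) the weight is 81 less the opposing 31 gives net 50, ≥ 48, so (a) meets the standard; on (b) the weight is 78 less the opposing 30 gives net 48, ≥ 48, so (b) meets the standard.
  Stage 1 carried; the burden shifts to the agency.
At Stage 2 the agency must meet any credible evidence (weight is at least 25): on (c) the weight is 24, < 25, so (c) does not meet the standard.
  Stage 2 not carried; the agency fails its burden.
The contractor prevails.

stage 2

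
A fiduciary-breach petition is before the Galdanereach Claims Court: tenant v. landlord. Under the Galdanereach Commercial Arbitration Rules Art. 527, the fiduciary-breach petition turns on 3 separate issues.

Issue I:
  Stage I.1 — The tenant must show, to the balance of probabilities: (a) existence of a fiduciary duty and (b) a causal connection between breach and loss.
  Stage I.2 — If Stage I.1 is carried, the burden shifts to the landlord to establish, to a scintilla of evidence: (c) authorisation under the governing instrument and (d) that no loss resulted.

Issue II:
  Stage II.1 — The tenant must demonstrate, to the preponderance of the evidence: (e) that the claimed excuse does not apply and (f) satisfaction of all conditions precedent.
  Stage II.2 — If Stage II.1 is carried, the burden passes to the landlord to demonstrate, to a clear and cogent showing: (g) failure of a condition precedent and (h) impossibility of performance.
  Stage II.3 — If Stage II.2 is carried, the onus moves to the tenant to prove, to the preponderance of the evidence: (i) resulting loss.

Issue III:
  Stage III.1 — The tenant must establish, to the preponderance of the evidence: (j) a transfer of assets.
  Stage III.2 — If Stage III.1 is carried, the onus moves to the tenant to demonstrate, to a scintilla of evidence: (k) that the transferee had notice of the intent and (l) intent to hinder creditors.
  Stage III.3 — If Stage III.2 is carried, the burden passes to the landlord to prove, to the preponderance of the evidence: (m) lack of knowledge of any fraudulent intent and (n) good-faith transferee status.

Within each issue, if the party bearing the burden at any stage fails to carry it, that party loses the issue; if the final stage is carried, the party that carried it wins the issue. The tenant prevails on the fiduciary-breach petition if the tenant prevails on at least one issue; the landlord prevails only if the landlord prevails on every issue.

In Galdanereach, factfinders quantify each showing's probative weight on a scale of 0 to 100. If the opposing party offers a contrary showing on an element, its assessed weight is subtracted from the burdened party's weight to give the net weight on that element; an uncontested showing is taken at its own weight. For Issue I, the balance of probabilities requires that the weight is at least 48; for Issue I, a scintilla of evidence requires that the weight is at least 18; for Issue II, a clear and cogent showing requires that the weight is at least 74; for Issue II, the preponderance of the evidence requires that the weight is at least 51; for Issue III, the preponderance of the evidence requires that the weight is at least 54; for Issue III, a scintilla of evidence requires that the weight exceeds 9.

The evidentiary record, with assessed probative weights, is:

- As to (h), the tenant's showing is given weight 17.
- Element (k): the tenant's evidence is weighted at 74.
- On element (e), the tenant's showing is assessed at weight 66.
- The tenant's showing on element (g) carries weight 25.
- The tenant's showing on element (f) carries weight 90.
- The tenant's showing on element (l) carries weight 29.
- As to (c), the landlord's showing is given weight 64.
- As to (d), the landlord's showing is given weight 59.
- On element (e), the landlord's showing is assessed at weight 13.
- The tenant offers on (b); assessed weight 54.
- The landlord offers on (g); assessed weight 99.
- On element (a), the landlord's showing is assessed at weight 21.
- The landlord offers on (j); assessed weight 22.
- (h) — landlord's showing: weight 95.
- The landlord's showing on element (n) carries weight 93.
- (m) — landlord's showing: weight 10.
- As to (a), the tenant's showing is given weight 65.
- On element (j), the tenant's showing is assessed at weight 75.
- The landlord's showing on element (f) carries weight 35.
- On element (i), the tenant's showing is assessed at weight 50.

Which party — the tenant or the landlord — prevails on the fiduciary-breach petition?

landlord

— Issue I —
At Stage I.1 the tenant must meet the balance of probabilities (weight is at least 48): on (a) the weight is 65 less the opposing 21 gives net 44, < 48, so (a) does not meet the standard; on (b) the weight is 54, ≥ 48, so (b) meets the standard.
  Not every element is met, so the tenant fails to carry Stage I.1.
The analysis ends at Stage I.1; the landlord prevails on this issue.
— Issue II —
At Stage II.1 the tenant must meet the preponderance of the evidence (weight is at least 51): on (e) the weight is 66 less the opposing 13 gives net 53, which does reach 51, so (e) meets the standard; on (f) the weight is 90 less the opposing 35 gives net 55, ≥ 51, so (f) meets the standard.
  Stage II.1 is satisfied; the onus moves to the landlord.
At Stage II.2 the landlord must meet a clear and cogent showing (weight is at least 74): on (g) the weight is 99 less the opposing 25 gives net 74, which does reach 74, so (g) meets the standard; on (h) the weight is 95 less the opposing 17 gives net 78, ≥ 74, so (h) meets the standard.
  Stage II.2 is satisfied; the onus moves to the tenant.
At Stage II.3 the tenant must meet the preponderance of the evidence (weight is at least 51): on (i) the weight is 50, < 51, so (i) does not meet the standard.
  Stage II.3 not carried; the tenant fails its burden.
The analysis ends at Stage II.3; the landlord prevails on this issue.
— Issue III —
At Stage III.1 the tenant must meet the preponderance of the evidence (weight is at least 54): on (j) the weight is 75 less the opposing 22 gives net 53, which does not reach 54, so (j) does not meet the standard.
  Stage III.1 not carried; the tenant fails its burden.
The landlord prevails on this issue.
Per-issue: Issue I → landlord; Issue II → landlord; Issue III → landlord. The tenant must prevail on at least one issue; overall, the landlord prevails.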